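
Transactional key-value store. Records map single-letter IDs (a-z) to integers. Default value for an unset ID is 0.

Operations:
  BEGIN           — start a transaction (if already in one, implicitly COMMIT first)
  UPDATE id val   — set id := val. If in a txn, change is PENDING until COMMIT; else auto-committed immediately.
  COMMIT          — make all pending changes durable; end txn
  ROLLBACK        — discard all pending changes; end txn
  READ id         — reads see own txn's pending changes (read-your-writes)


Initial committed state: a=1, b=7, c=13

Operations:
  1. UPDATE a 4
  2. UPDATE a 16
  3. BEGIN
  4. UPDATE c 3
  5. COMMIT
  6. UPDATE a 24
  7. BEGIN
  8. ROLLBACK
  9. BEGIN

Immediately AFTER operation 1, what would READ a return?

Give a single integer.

Initial committed: {a=1, b=7, c=13}
Op 1: UPDATE a=4 (auto-commit; committed a=4)
After op 1: visible(a) = 4 (pending={}, committed={a=4, b=7, c=13})

Answer: 4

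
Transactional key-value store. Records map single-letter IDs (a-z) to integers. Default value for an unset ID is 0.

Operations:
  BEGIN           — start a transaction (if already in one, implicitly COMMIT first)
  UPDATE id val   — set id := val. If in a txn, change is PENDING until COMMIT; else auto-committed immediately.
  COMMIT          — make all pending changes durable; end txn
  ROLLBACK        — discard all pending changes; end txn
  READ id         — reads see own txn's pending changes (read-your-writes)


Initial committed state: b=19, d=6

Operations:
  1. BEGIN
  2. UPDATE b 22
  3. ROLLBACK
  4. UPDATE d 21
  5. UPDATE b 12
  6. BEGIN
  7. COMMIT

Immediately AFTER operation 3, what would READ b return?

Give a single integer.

Initial committed: {b=19, d=6}
Op 1: BEGIN: in_txn=True, pending={}
Op 2: UPDATE b=22 (pending; pending now {b=22})
Op 3: ROLLBACK: discarded pending ['b']; in_txn=False
After op 3: visible(b) = 19 (pending={}, committed={b=19, d=6})

Answer: 19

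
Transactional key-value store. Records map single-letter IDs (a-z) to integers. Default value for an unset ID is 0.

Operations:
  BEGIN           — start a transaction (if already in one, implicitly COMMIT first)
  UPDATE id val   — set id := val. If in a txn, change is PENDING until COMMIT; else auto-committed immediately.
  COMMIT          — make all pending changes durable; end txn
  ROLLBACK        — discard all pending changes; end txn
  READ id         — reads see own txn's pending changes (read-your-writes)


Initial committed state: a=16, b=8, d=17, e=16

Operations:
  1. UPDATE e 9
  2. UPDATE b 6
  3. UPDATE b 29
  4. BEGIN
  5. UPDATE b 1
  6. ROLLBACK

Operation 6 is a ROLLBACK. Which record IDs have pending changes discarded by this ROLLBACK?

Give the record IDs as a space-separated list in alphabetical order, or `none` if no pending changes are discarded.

Answer: b

Derivation:
Initial committed: {a=16, b=8, d=17, e=16}
Op 1: UPDATE e=9 (auto-commit; committed e=9)
Op 2: UPDATE b=6 (auto-commit; committed b=6)
Op 3: UPDATE b=29 (auto-commit; committed b=29)
Op 4: BEGIN: in_txn=True, pending={}
Op 5: UPDATE b=1 (pending; pending now {b=1})
Op 6: ROLLBACK: discarded pending ['b']; in_txn=False
ROLLBACK at op 6 discards: ['b']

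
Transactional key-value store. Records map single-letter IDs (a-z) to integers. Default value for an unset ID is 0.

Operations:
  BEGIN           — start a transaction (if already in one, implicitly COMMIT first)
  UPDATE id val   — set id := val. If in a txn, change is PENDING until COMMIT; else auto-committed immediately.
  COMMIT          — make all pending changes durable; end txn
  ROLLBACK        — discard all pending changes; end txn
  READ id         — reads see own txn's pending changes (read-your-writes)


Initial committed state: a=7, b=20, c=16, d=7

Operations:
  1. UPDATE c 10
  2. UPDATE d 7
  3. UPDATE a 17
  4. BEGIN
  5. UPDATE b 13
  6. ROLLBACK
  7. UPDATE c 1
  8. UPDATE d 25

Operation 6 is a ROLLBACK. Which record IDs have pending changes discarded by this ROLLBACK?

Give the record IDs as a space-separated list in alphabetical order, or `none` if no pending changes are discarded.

Answer: b

Derivation:
Initial committed: {a=7, b=20, c=16, d=7}
Op 1: UPDATE c=10 (auto-commit; committed c=10)
Op 2: UPDATE d=7 (auto-commit; committed d=7)
Op 3: UPDATE a=17 (auto-commit; committed a=17)
Op 4: BEGIN: in_txn=True, pending={}
Op 5: UPDATE b=13 (pending; pending now {b=13})
Op 6: ROLLBACK: discarded pending ['b']; in_txn=False
Op 7: UPDATE c=1 (auto-commit; committed c=1)
Op 8: UPDATE d=25 (auto-commit; committed d=25)
ROLLBACK at op 6 discards: ['b']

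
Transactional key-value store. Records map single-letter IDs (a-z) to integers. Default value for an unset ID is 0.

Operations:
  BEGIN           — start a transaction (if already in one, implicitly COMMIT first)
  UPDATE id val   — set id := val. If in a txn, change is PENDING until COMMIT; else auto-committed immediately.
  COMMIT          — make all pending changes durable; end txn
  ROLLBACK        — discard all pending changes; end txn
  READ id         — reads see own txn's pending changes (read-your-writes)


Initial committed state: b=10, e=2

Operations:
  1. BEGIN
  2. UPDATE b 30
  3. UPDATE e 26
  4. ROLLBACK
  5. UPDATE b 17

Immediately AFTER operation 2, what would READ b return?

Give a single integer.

Answer: 30

Derivation:
Initial committed: {b=10, e=2}
Op 1: BEGIN: in_txn=True, pending={}
Op 2: UPDATE b=30 (pending; pending now {b=30})
After op 2: visible(b) = 30 (pending={b=30}, committed={b=10, e=2})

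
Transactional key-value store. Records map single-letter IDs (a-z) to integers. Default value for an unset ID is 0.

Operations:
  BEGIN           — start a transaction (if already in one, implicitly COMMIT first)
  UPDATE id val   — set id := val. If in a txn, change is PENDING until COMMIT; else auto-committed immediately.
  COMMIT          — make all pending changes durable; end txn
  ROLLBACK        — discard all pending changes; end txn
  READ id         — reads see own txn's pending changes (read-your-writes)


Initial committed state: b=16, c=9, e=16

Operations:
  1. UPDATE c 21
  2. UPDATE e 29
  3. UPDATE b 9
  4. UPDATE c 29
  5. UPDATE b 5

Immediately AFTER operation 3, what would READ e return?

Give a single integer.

Initial committed: {b=16, c=9, e=16}
Op 1: UPDATE c=21 (auto-commit; committed c=21)
Op 2: UPDATE e=29 (auto-commit; committed e=29)
Op 3: UPDATE b=9 (auto-commit; committed b=9)
After op 3: visible(e) = 29 (pending={}, committed={b=9, c=21, e=29})

Answer: 29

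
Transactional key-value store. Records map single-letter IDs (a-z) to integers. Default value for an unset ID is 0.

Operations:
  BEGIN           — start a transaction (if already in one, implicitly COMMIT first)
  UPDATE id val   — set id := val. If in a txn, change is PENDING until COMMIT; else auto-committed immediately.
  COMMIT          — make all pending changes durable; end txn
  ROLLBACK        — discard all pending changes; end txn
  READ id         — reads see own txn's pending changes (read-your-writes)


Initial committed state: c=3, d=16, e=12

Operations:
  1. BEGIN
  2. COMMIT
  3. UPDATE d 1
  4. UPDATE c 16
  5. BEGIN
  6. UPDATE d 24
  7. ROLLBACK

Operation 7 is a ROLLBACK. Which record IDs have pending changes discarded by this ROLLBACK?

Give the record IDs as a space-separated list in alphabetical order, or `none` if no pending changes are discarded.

Answer: d

Derivation:
Initial committed: {c=3, d=16, e=12}
Op 1: BEGIN: in_txn=True, pending={}
Op 2: COMMIT: merged [] into committed; committed now {c=3, d=16, e=12}
Op 3: UPDATE d=1 (auto-commit; committed d=1)
Op 4: UPDATE c=16 (auto-commit; committed c=16)
Op 5: BEGIN: in_txn=True, pending={}
Op 6: UPDATE d=24 (pending; pending now {d=24})
Op 7: ROLLBACK: discarded pending ['d']; in_txn=False
ROLLBACK at op 7 discards: ['d']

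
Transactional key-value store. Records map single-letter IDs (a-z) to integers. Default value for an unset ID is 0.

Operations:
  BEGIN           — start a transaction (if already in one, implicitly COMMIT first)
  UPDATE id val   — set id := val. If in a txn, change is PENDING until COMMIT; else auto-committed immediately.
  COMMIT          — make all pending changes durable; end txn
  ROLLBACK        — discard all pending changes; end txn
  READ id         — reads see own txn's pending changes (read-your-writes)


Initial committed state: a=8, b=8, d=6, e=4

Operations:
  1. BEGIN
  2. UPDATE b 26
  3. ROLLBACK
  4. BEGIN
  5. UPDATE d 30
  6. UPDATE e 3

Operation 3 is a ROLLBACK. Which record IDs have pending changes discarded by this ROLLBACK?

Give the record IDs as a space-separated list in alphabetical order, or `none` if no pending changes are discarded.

Answer: b

Derivation:
Initial committed: {a=8, b=8, d=6, e=4}
Op 1: BEGIN: in_txn=True, pending={}
Op 2: UPDATE b=26 (pending; pending now {b=26})
Op 3: ROLLBACK: discarded pending ['b']; in_txn=False
Op 4: BEGIN: in_txn=True, pending={}
Op 5: UPDATE d=30 (pending; pending now {d=30})
Op 6: UPDATE e=3 (pending; pending now {d=30, e=3})
ROLLBACK at op 3 discards: ['b']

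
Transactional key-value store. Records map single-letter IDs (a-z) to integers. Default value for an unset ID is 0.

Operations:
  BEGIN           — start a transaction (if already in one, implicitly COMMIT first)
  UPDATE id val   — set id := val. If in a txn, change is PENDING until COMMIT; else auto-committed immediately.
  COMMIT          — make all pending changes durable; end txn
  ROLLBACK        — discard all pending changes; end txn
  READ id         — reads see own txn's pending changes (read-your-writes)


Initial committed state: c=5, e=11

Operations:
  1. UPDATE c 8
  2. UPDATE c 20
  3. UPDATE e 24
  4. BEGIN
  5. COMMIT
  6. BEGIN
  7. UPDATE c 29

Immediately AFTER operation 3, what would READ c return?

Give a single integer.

Answer: 20

Derivation:
Initial committed: {c=5, e=11}
Op 1: UPDATE c=8 (auto-commit; committed c=8)
Op 2: UPDATE c=20 (auto-commit; committed c=20)
Op 3: UPDATE e=24 (auto-commit; committed e=24)
After op 3: visible(c) = 20 (pending={}, committed={c=20, e=24})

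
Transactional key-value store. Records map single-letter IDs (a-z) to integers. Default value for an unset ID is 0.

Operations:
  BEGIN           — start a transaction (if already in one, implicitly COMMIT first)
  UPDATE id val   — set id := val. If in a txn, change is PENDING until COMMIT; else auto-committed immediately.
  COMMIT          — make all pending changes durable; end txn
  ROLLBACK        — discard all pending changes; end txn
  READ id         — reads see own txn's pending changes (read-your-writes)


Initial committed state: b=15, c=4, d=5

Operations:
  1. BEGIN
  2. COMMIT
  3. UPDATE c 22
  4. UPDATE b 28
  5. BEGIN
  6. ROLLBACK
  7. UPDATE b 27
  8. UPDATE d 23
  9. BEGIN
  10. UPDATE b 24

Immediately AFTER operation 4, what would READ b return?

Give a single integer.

Initial committed: {b=15, c=4, d=5}
Op 1: BEGIN: in_txn=True, pending={}
Op 2: COMMIT: merged [] into committed; committed now {b=15, c=4, d=5}
Op 3: UPDATE c=22 (auto-commit; committed c=22)
Op 4: UPDATE b=28 (auto-commit; committed b=28)
After op 4: visible(b) = 28 (pending={}, committed={b=28, c=22, d=5})

Answer: 28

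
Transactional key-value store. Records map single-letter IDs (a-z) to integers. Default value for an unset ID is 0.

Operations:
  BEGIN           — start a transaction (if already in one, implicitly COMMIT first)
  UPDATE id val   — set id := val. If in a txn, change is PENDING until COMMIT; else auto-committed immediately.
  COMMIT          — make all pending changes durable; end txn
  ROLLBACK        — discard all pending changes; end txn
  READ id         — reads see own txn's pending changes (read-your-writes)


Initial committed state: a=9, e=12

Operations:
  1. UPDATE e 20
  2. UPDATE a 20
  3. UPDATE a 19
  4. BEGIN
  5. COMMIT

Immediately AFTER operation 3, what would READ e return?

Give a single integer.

Initial committed: {a=9, e=12}
Op 1: UPDATE e=20 (auto-commit; committed e=20)
Op 2: UPDATE a=20 (auto-commit; committed a=20)
Op 3: UPDATE a=19 (auto-commit; committed a=19)
After op 3: visible(e) = 20 (pending={}, committed={a=19, e=20})

Answer: 20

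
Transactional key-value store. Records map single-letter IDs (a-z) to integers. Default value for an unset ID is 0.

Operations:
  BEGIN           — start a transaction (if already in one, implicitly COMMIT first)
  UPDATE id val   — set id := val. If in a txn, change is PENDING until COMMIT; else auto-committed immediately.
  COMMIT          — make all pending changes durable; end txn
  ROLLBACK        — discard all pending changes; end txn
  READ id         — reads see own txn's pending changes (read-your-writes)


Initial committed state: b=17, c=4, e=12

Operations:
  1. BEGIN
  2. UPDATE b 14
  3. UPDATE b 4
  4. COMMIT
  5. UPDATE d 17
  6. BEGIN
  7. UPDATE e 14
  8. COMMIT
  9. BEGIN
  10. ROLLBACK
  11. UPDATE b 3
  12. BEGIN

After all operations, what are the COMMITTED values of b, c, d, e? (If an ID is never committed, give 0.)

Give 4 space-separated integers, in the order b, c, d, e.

Initial committed: {b=17, c=4, e=12}
Op 1: BEGIN: in_txn=True, pending={}
Op 2: UPDATE b=14 (pending; pending now {b=14})
Op 3: UPDATE b=4 (pending; pending now {b=4})
Op 4: COMMIT: merged ['b'] into committed; committed now {b=4, c=4, e=12}
Op 5: UPDATE d=17 (auto-commit; committed d=17)
Op 6: BEGIN: in_txn=True, pending={}
Op 7: UPDATE e=14 (pending; pending now {e=14})
Op 8: COMMIT: merged ['e'] into committed; committed now {b=4, c=4, d=17, e=14}
Op 9: BEGIN: in_txn=True, pending={}
Op 10: ROLLBACK: discarded pending []; in_txn=False
Op 11: UPDATE b=3 (auto-commit; committed b=3)
Op 12: BEGIN: in_txn=True, pending={}
Final committed: {b=3, c=4, d=17, e=14}

Answer: 3 4 17 14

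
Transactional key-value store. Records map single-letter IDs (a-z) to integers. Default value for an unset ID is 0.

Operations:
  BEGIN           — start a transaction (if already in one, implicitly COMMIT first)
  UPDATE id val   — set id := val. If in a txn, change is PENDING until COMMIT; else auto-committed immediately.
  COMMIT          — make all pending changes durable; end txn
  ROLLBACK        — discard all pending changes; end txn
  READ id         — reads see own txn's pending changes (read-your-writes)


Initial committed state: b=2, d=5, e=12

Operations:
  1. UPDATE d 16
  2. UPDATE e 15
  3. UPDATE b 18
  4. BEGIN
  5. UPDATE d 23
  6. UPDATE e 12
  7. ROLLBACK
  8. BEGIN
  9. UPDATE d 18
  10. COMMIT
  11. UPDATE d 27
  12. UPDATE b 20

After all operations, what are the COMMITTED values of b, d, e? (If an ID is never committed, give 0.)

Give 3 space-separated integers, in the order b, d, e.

Answer: 20 27 15

Derivation:
Initial committed: {b=2, d=5, e=12}
Op 1: UPDATE d=16 (auto-commit; committed d=16)
Op 2: UPDATE e=15 (auto-commit; committed e=15)
Op 3: UPDATE b=18 (auto-commit; committed b=18)
Op 4: BEGIN: in_txn=True, pending={}
Op 5: UPDATE d=23 (pending; pending now {d=23})
Op 6: UPDATE e=12 (pending; pending now {d=23, e=12})
Op 7: ROLLBACK: discarded pending ['d', 'e']; in_txn=False
Op 8: BEGIN: in_txn=True, pending={}
Op 9: UPDATE d=18 (pending; pending now {d=18})
Op 10: COMMIT: merged ['d'] into committed; committed now {b=18, d=18, e=15}
Op 11: UPDATE d=27 (auto-commit; committed d=27)
Op 12: UPDATE b=20 (auto-commit; committed b=20)
Final committed: {b=20, d=27, e=15}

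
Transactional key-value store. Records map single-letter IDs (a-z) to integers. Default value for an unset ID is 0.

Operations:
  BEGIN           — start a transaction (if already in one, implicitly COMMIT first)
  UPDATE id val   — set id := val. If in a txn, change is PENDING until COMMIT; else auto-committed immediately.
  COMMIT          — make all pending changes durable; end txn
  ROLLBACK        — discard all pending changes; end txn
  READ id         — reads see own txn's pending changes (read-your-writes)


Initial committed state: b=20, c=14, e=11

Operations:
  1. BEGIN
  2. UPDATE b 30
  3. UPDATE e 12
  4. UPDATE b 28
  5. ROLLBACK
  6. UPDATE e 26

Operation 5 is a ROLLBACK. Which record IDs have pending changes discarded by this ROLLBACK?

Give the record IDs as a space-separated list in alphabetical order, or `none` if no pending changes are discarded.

Answer: b e

Derivation:
Initial committed: {b=20, c=14, e=11}
Op 1: BEGIN: in_txn=True, pending={}
Op 2: UPDATE b=30 (pending; pending now {b=30})
Op 3: UPDATE e=12 (pending; pending now {b=30, e=12})
Op 4: UPDATE b=28 (pending; pending now {b=28, e=12})
Op 5: ROLLBACK: discarded pending ['b', 'e']; in_txn=False
Op 6: UPDATE e=26 (auto-commit; committed e=26)
ROLLBACK at op 5 discards: ['b', 'e']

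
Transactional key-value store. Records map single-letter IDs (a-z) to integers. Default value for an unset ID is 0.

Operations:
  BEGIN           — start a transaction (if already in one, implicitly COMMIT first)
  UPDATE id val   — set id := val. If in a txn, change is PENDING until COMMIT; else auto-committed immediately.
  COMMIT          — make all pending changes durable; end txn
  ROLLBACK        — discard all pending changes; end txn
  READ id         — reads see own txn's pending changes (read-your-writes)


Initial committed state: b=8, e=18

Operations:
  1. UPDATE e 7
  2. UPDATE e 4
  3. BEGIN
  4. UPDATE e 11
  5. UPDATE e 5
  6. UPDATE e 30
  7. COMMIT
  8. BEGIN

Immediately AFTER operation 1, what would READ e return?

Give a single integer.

Initial committed: {b=8, e=18}
Op 1: UPDATE e=7 (auto-commit; committed e=7)
After op 1: visible(e) = 7 (pending={}, committed={b=8, e=7})

Answer: 7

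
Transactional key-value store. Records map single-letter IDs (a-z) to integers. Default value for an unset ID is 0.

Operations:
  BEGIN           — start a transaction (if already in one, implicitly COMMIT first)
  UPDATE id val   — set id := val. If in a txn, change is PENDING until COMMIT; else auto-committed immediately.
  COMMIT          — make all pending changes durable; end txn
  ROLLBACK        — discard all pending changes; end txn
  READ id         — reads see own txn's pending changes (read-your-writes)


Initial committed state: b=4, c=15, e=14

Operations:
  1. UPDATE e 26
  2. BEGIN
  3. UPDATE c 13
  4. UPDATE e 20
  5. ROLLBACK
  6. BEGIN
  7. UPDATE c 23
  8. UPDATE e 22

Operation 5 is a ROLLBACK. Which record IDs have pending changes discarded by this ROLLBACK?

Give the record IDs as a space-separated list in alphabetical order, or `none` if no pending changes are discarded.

Answer: c e

Derivation:
Initial committed: {b=4, c=15, e=14}
Op 1: UPDATE e=26 (auto-commit; committed e=26)
Op 2: BEGIN: in_txn=True, pending={}
Op 3: UPDATE c=13 (pending; pending now {c=13})
Op 4: UPDATE e=20 (pending; pending now {c=13, e=20})
Op 5: ROLLBACK: discarded pending ['c', 'e']; in_txn=False
Op 6: BEGIN: in_txn=True, pending={}
Op 7: UPDATE c=23 (pending; pending now {c=23})
Op 8: UPDATE e=22 (pending; pending now {c=23, e=22})
ROLLBACK at op 5 discards: ['c', 'e']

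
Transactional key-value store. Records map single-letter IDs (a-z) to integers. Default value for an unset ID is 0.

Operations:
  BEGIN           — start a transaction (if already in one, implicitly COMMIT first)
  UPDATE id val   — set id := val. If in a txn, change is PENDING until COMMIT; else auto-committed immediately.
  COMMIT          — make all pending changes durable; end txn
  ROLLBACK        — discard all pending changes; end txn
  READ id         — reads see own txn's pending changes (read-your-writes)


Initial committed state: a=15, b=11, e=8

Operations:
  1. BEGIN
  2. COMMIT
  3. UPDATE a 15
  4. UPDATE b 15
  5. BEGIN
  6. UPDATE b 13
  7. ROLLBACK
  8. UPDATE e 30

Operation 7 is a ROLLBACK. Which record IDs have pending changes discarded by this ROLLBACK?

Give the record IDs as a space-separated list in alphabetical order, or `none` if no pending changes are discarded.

Answer: b

Derivation:
Initial committed: {a=15, b=11, e=8}
Op 1: BEGIN: in_txn=True, pending={}
Op 2: COMMIT: merged [] into committed; committed now {a=15, b=11, e=8}
Op 3: UPDATE a=15 (auto-commit; committed a=15)
Op 4: UPDATE b=15 (auto-commit; committed b=15)
Op 5: BEGIN: in_txn=True, pending={}
Op 6: UPDATE b=13 (pending; pending now {b=13})
Op 7: ROLLBACK: discarded pending ['b']; in_txn=False
Op 8: UPDATE e=30 (auto-commit; committed e=30)
ROLLBACK at op 7 discards: ['b']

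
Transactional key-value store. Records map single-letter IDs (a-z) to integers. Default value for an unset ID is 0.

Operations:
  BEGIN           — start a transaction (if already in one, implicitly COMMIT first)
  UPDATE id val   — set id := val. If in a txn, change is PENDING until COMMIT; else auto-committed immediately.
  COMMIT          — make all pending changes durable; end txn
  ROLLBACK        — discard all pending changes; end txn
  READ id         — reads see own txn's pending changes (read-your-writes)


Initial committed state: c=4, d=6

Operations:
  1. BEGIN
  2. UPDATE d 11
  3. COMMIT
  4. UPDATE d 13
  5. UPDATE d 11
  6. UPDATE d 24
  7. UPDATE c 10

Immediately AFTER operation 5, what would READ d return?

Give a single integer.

Answer: 11

Derivation:
Initial committed: {c=4, d=6}
Op 1: BEGIN: in_txn=True, pending={}
Op 2: UPDATE d=11 (pending; pending now {d=11})
Op 3: COMMIT: merged ['d'] into committed; committed now {c=4, d=11}
Op 4: UPDATE d=13 (auto-commit; committed d=13)
Op 5: UPDATE d=11 (auto-commit; committed d=11)
After op 5: visible(d) = 11 (pending={}, committed={c=4, d=11})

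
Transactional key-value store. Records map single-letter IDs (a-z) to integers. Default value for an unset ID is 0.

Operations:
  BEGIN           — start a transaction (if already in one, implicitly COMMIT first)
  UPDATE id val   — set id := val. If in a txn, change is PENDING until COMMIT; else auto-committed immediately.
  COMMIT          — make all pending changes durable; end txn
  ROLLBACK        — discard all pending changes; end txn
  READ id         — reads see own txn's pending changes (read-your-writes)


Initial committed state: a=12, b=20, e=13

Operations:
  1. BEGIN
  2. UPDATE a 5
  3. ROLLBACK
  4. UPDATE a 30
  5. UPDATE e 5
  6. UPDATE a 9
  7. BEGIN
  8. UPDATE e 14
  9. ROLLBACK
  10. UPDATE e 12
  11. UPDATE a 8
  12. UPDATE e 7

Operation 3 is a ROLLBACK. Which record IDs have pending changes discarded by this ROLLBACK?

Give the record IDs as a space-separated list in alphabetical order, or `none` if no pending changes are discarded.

Initial committed: {a=12, b=20, e=13}
Op 1: BEGIN: in_txn=True, pending={}
Op 2: UPDATE a=5 (pending; pending now {a=5})
Op 3: ROLLBACK: discarded pending ['a']; in_txn=False
Op 4: UPDATE a=30 (auto-commit; committed a=30)
Op 5: UPDATE e=5 (auto-commit; committed e=5)
Op 6: UPDATE a=9 (auto-commit; committed a=9)
Op 7: BEGIN: in_txn=True, pending={}
Op 8: UPDATE e=14 (pending; pending now {e=14})
Op 9: ROLLBACK: discarded pending ['e']; in_txn=False
Op 10: UPDATE e=12 (auto-commit; committed e=12)
Op 11: UPDATE a=8 (auto-commit; committed a=8)
Op 12: UPDATE e=7 (auto-commit; committed e=7)
ROLLBACK at op 3 discards: ['a']

Answer: a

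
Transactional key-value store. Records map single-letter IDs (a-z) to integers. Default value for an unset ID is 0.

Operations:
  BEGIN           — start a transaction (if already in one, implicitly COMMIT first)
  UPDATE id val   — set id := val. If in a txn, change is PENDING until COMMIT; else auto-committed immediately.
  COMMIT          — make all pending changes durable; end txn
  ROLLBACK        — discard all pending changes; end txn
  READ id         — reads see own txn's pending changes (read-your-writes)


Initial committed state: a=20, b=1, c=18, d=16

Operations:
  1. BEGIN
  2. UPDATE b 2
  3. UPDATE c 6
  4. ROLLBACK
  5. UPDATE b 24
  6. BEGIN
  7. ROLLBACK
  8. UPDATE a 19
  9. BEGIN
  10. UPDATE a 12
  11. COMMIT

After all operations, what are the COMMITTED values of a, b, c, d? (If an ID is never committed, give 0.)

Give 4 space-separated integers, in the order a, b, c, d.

Answer: 12 24 18 16

Derivation:
Initial committed: {a=20, b=1, c=18, d=16}
Op 1: BEGIN: in_txn=True, pending={}
Op 2: UPDATE b=2 (pending; pending now {b=2})
Op 3: UPDATE c=6 (pending; pending now {b=2, c=6})
Op 4: ROLLBACK: discarded pending ['b', 'c']; in_txn=False
Op 5: UPDATE b=24 (auto-commit; committed b=24)
Op 6: BEGIN: in_txn=True, pending={}
Op 7: ROLLBACK: discarded pending []; in_txn=False
Op 8: UPDATE a=19 (auto-commit; committed a=19)
Op 9: BEGIN: in_txn=True, pending={}
Op 10: UPDATE a=12 (pending; pending now {a=12})
Op 11: COMMIT: merged ['a'] into committed; committed now {a=12, b=24, c=18, d=16}
Final committed: {a=12, b=24, c=18, d=16}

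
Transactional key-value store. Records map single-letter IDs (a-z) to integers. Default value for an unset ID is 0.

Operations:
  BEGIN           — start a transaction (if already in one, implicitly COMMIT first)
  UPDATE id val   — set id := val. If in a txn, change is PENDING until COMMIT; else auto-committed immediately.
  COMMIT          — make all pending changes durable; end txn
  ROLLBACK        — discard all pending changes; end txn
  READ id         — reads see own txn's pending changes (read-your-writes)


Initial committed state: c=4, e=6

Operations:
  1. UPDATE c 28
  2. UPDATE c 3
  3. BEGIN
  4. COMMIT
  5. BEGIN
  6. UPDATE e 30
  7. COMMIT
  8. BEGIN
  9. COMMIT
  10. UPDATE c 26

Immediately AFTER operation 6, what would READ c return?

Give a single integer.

Initial committed: {c=4, e=6}
Op 1: UPDATE c=28 (auto-commit; committed c=28)
Op 2: UPDATE c=3 (auto-commit; committed c=3)
Op 3: BEGIN: in_txn=True, pending={}
Op 4: COMMIT: merged [] into committed; committed now {c=3, e=6}
Op 5: BEGIN: in_txn=True, pending={}
Op 6: UPDATE e=30 (pending; pending now {e=30})
After op 6: visible(c) = 3 (pending={e=30}, committed={c=3, e=6})

Answer: 3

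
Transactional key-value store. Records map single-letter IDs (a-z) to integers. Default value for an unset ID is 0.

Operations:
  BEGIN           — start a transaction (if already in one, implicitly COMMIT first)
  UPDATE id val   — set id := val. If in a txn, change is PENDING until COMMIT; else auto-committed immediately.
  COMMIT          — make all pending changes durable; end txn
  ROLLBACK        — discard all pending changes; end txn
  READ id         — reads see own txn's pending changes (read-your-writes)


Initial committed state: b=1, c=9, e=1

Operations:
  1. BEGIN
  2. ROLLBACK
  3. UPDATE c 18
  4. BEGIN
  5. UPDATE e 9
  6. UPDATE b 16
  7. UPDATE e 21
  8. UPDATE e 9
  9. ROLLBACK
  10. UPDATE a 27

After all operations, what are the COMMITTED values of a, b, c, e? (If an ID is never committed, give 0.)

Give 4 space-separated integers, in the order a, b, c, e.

Initial committed: {b=1, c=9, e=1}
Op 1: BEGIN: in_txn=True, pending={}
Op 2: ROLLBACK: discarded pending []; in_txn=False
Op 3: UPDATE c=18 (auto-commit; committed c=18)
Op 4: BEGIN: in_txn=True, pending={}
Op 5: UPDATE e=9 (pending; pending now {e=9})
Op 6: UPDATE b=16 (pending; pending now {b=16, e=9})
Op 7: UPDATE e=21 (pending; pending now {b=16, e=21})
Op 8: UPDATE e=9 (pending; pending now {b=16, e=9})
Op 9: ROLLBACK: discarded pending ['b', 'e']; in_txn=False
Op 10: UPDATE a=27 (auto-commit; committed a=27)
Final committed: {a=27, b=1, c=18, e=1}

Answer: 27 1 18 1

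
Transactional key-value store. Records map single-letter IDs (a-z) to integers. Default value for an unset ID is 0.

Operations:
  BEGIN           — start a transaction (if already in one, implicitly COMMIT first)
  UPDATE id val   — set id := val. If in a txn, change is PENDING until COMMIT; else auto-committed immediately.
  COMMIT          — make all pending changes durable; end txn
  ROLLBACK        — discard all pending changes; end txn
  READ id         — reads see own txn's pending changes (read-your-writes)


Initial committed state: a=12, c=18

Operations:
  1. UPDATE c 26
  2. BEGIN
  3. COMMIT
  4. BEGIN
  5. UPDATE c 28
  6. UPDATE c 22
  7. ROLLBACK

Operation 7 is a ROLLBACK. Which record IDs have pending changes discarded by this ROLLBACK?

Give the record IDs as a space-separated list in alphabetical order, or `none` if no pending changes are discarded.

Answer: c

Derivation:
Initial committed: {a=12, c=18}
Op 1: UPDATE c=26 (auto-commit; committed c=26)
Op 2: BEGIN: in_txn=True, pending={}
Op 3: COMMIT: merged [] into committed; committed now {a=12, c=26}
Op 4: BEGIN: in_txn=True, pending={}
Op 5: UPDATE c=28 (pending; pending now {c=28})
Op 6: UPDATE c=22 (pending; pending now {c=22})
Op 7: ROLLBACK: discarded pending ['c']; in_txn=False
ROLLBACK at op 7 discards: ['c']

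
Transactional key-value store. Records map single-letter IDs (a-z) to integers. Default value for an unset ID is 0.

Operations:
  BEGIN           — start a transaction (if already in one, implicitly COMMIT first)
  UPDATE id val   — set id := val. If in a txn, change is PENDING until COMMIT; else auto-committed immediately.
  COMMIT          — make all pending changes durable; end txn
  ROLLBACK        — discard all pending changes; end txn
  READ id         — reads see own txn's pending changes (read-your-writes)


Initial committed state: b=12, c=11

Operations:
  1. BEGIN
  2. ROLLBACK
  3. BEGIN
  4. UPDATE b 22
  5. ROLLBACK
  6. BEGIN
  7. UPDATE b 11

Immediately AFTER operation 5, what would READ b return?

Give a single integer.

Initial committed: {b=12, c=11}
Op 1: BEGIN: in_txn=True, pending={}
Op 2: ROLLBACK: discarded pending []; in_txn=False
Op 3: BEGIN: in_txn=True, pending={}
Op 4: UPDATE b=22 (pending; pending now {b=22})
Op 5: ROLLBACK: discarded pending ['b']; in_txn=False
After op 5: visible(b) = 12 (pending={}, committed={b=12, c=11})

Answer: 12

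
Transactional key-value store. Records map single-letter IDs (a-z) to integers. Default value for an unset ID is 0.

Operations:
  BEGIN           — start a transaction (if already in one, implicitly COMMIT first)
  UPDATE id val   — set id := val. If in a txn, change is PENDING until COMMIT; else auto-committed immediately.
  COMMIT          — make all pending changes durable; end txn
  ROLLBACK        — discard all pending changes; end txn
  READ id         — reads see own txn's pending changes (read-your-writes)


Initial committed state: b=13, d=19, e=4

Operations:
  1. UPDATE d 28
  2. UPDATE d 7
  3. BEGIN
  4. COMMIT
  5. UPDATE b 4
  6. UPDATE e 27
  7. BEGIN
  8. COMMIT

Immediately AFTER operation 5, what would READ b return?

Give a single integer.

Answer: 4

Derivation:
Initial committed: {b=13, d=19, e=4}
Op 1: UPDATE d=28 (auto-commit; committed d=28)
Op 2: UPDATE d=7 (auto-commit; committed d=7)
Op 3: BEGIN: in_txn=True, pending={}
Op 4: COMMIT: merged [] into committed; committed now {b=13, d=7, e=4}
Op 5: UPDATE b=4 (auto-commit; committed b=4)
After op 5: visible(b) = 4 (pending={}, committed={b=4, d=7, e=4})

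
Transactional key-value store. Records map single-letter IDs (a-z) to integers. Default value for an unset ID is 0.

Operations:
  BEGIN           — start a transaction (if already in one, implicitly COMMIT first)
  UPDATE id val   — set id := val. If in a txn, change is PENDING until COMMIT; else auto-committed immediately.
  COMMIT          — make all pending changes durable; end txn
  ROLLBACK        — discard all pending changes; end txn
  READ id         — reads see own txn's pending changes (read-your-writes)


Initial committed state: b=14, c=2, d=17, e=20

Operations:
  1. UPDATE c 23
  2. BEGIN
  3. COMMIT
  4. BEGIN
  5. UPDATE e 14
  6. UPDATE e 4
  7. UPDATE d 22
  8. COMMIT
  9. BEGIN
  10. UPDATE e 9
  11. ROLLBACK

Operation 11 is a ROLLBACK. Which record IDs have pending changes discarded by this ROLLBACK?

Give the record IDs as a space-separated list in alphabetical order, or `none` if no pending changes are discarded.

Initial committed: {b=14, c=2, d=17, e=20}
Op 1: UPDATE c=23 (auto-commit; committed c=23)
Op 2: BEGIN: in_txn=True, pending={}
Op 3: COMMIT: merged [] into committed; committed now {b=14, c=23, d=17, e=20}
Op 4: BEGIN: in_txn=True, pending={}
Op 5: UPDATE e=14 (pending; pending now {e=14})
Op 6: UPDATE e=4 (pending; pending now {e=4})
Op 7: UPDATE d=22 (pending; pending now {d=22, e=4})
Op 8: COMMIT: merged ['d', 'e'] into committed; committed now {b=14, c=23, d=22, e=4}
Op 9: BEGIN: in_txn=True, pending={}
Op 10: UPDATE e=9 (pending; pending now {e=9})
Op 11: ROLLBACK: discarded pending ['e']; in_txn=False
ROLLBACK at op 11 discards: ['e']

Answer: e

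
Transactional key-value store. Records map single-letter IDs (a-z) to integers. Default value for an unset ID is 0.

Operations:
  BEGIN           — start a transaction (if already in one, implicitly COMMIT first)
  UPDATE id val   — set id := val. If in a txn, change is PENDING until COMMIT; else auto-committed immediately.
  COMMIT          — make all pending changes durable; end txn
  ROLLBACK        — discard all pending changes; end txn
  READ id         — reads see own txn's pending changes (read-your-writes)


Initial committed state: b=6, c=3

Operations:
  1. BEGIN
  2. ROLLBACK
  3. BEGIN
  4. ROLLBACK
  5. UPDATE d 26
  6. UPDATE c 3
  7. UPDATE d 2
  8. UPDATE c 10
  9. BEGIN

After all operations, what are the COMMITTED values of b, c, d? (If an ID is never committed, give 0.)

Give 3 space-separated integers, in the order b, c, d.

Initial committed: {b=6, c=3}
Op 1: BEGIN: in_txn=True, pending={}
Op 2: ROLLBACK: discarded pending []; in_txn=False
Op 3: BEGIN: in_txn=True, pending={}
Op 4: ROLLBACK: discarded pending []; in_txn=False
Op 5: UPDATE d=26 (auto-commit; committed d=26)
Op 6: UPDATE c=3 (auto-commit; committed c=3)
Op 7: UPDATE d=2 (auto-commit; committed d=2)
Op 8: UPDATE c=10 (auto-commit; committed c=10)
Op 9: BEGIN: in_txn=True, pending={}
Final committed: {b=6, c=10, d=2}

Answer: 6 10 2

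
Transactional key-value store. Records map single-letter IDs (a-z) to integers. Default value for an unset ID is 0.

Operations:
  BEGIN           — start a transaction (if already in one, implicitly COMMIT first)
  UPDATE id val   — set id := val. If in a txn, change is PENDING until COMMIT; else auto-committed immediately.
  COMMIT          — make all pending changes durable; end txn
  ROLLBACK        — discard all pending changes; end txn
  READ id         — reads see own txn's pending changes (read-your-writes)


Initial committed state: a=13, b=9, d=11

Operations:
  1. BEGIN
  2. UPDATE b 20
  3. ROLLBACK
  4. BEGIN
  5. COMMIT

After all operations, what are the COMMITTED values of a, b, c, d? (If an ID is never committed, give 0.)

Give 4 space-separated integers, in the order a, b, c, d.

Answer: 13 9 0 11

Derivation:
Initial committed: {a=13, b=9, d=11}
Op 1: BEGIN: in_txn=True, pending={}
Op 2: UPDATE b=20 (pending; pending now {b=20})
Op 3: ROLLBACK: discarded pending ['b']; in_txn=False
Op 4: BEGIN: in_txn=True, pending={}
Op 5: COMMIT: merged [] into committed; committed now {a=13, b=9, d=11}
Final committed: {a=13, b=9, d=11}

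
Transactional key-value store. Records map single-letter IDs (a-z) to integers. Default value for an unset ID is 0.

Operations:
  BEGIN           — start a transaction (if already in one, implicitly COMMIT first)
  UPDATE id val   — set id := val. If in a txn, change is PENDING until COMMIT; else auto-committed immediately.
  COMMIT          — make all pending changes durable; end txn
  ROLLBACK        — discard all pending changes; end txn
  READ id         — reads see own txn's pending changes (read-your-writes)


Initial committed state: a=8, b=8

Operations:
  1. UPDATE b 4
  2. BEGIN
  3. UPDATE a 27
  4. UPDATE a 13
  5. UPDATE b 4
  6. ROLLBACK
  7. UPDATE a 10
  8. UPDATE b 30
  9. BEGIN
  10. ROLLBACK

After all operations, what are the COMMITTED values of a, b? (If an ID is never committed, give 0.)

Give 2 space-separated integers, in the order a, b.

Initial committed: {a=8, b=8}
Op 1: UPDATE b=4 (auto-commit; committed b=4)
Op 2: BEGIN: in_txn=True, pending={}
Op 3: UPDATE a=27 (pending; pending now {a=27})
Op 4: UPDATE a=13 (pending; pending now {a=13})
Op 5: UPDATE b=4 (pending; pending now {a=13, b=4})
Op 6: ROLLBACK: discarded pending ['a', 'b']; in_txn=False
Op 7: UPDATE a=10 (auto-commit; committed a=10)
Op 8: UPDATE b=30 (auto-commit; committed b=30)
Op 9: BEGIN: in_txn=True, pending={}
Op 10: ROLLBACK: discarded pending []; in_txn=False
Final committed: {a=10, b=30}

Answer: 10 30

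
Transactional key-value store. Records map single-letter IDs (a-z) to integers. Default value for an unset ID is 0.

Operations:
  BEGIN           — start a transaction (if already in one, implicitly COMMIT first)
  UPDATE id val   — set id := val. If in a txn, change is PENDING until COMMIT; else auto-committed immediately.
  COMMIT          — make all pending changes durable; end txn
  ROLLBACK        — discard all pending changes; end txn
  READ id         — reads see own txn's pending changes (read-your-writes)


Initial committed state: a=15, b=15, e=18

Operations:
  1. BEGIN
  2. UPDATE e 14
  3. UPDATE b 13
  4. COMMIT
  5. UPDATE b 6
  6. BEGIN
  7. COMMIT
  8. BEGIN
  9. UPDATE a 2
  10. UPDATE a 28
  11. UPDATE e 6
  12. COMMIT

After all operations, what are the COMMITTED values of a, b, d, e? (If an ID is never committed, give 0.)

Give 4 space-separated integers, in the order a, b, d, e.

Answer: 28 6 0 6

Derivation:
Initial committed: {a=15, b=15, e=18}
Op 1: BEGIN: in_txn=True, pending={}
Op 2: UPDATE e=14 (pending; pending now {e=14})
Op 3: UPDATE b=13 (pending; pending now {b=13, e=14})
Op 4: COMMIT: merged ['b', 'e'] into committed; committed now {a=15, b=13, e=14}
Op 5: UPDATE b=6 (auto-commit; committed b=6)
Op 6: BEGIN: in_txn=True, pending={}
Op 7: COMMIT: merged [] into committed; committed now {a=15, b=6, e=14}
Op 8: BEGIN: in_txn=True, pending={}
Op 9: UPDATE a=2 (pending; pending now {a=2})
Op 10: UPDATE a=28 (pending; pending now {a=28})
Op 11: UPDATE e=6 (pending; pending now {a=28, e=6})
Op 12: COMMIT: merged ['a', 'e'] into committed; committed now {a=28, b=6, e=6}
Final committed: {a=28, b=6, e=6}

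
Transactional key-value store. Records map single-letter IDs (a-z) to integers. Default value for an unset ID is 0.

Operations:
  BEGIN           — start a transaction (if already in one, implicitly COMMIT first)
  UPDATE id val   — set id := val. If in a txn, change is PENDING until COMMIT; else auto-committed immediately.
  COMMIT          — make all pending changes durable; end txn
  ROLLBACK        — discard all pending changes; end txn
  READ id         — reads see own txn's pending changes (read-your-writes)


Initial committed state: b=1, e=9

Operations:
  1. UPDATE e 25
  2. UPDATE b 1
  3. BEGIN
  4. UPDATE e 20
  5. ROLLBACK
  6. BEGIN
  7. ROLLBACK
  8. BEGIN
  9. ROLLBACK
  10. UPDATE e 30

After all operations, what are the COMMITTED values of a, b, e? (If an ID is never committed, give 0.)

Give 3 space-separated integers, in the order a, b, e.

Initial committed: {b=1, e=9}
Op 1: UPDATE e=25 (auto-commit; committed e=25)
Op 2: UPDATE b=1 (auto-commit; committed b=1)
Op 3: BEGIN: in_txn=True, pending={}
Op 4: UPDATE e=20 (pending; pending now {e=20})
Op 5: ROLLBACK: discarded pending ['e']; in_txn=False
Op 6: BEGIN: in_txn=True, pending={}
Op 7: ROLLBACK: discarded pending []; in_txn=False
Op 8: BEGIN: in_txn=True, pending={}
Op 9: ROLLBACK: discarded pending []; in_txn=False
Op 10: UPDATE e=30 (auto-commit; committed e=30)
Final committed: {b=1, e=30}

Answer: 0 1 30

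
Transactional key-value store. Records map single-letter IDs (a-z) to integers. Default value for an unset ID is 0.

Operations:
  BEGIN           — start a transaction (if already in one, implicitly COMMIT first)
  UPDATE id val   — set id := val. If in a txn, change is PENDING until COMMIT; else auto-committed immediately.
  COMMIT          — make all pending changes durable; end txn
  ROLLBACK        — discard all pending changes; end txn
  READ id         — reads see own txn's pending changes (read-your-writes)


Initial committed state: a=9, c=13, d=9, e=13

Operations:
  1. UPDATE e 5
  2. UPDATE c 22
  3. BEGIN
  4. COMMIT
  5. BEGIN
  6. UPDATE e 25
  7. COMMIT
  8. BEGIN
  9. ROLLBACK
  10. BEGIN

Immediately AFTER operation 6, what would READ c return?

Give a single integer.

Answer: 22

Derivation:
Initial committed: {a=9, c=13, d=9, e=13}
Op 1: UPDATE e=5 (auto-commit; committed e=5)
Op 2: UPDATE c=22 (auto-commit; committed c=22)
Op 3: BEGIN: in_txn=True, pending={}
Op 4: COMMIT: merged [] into committed; committed now {a=9, c=22, d=9, e=5}
Op 5: BEGIN: in_txn=True, pending={}
Op 6: UPDATE e=25 (pending; pending now {e=25})
After op 6: visible(c) = 22 (pending={e=25}, committed={a=9, c=22, d=9, e=5})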